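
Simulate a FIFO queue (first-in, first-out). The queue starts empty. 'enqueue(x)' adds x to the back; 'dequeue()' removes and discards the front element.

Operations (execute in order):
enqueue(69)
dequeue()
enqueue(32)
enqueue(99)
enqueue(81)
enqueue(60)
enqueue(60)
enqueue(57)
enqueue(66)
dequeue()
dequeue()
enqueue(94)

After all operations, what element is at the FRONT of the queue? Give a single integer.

enqueue(69): queue = [69]
dequeue(): queue = []
enqueue(32): queue = [32]
enqueue(99): queue = [32, 99]
enqueue(81): queue = [32, 99, 81]
enqueue(60): queue = [32, 99, 81, 60]
enqueue(60): queue = [32, 99, 81, 60, 60]
enqueue(57): queue = [32, 99, 81, 60, 60, 57]
enqueue(66): queue = [32, 99, 81, 60, 60, 57, 66]
dequeue(): queue = [99, 81, 60, 60, 57, 66]
dequeue(): queue = [81, 60, 60, 57, 66]
enqueue(94): queue = [81, 60, 60, 57, 66, 94]

Answer: 81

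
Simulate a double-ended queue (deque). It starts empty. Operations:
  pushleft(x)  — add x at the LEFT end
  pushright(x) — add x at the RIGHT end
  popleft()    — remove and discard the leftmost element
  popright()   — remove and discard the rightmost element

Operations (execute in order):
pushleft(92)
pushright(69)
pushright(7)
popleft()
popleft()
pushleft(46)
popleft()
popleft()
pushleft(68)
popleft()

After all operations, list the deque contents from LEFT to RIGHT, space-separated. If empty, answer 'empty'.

pushleft(92): [92]
pushright(69): [92, 69]
pushright(7): [92, 69, 7]
popleft(): [69, 7]
popleft(): [7]
pushleft(46): [46, 7]
popleft(): [7]
popleft(): []
pushleft(68): [68]
popleft(): []

Answer: empty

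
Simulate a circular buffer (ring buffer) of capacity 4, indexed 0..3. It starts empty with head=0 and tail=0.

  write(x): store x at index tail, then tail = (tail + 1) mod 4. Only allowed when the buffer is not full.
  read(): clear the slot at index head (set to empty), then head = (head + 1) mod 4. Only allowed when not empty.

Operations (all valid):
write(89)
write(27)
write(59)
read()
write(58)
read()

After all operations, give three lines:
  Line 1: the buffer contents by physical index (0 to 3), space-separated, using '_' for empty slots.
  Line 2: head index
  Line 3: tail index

write(89): buf=[89 _ _ _], head=0, tail=1, size=1
write(27): buf=[89 27 _ _], head=0, tail=2, size=2
write(59): buf=[89 27 59 _], head=0, tail=3, size=3
read(): buf=[_ 27 59 _], head=1, tail=3, size=2
write(58): buf=[_ 27 59 58], head=1, tail=0, size=3
read(): buf=[_ _ 59 58], head=2, tail=0, size=2

Answer: _ _ 59 58
2
0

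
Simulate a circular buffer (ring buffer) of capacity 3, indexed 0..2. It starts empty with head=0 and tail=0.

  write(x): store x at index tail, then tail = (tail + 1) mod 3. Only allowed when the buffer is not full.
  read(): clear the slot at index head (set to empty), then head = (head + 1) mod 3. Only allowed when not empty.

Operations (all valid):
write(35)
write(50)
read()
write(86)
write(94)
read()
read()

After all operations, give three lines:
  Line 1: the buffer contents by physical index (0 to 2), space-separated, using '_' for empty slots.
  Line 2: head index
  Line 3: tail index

Answer: 94 _ _
0
1

Derivation:
write(35): buf=[35 _ _], head=0, tail=1, size=1
write(50): buf=[35 50 _], head=0, tail=2, size=2
read(): buf=[_ 50 _], head=1, tail=2, size=1
write(86): buf=[_ 50 86], head=1, tail=0, size=2
write(94): buf=[94 50 86], head=1, tail=1, size=3
read(): buf=[94 _ 86], head=2, tail=1, size=2
read(): buf=[94 _ _], head=0, tail=1, size=1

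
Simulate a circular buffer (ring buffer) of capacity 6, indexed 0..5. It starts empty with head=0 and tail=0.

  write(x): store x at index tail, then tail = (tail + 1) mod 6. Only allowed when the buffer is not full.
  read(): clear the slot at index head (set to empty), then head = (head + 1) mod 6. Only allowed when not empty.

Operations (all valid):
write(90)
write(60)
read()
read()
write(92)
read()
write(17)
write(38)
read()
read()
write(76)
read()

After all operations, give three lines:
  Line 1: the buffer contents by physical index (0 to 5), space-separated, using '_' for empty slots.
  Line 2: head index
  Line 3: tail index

Answer: _ _ _ _ _ _
0
0

Derivation:
write(90): buf=[90 _ _ _ _ _], head=0, tail=1, size=1
write(60): buf=[90 60 _ _ _ _], head=0, tail=2, size=2
read(): buf=[_ 60 _ _ _ _], head=1, tail=2, size=1
read(): buf=[_ _ _ _ _ _], head=2, tail=2, size=0
write(92): buf=[_ _ 92 _ _ _], head=2, tail=3, size=1
read(): buf=[_ _ _ _ _ _], head=3, tail=3, size=0
write(17): buf=[_ _ _ 17 _ _], head=3, tail=4, size=1
write(38): buf=[_ _ _ 17 38 _], head=3, tail=5, size=2
read(): buf=[_ _ _ _ 38 _], head=4, tail=5, size=1
read(): buf=[_ _ _ _ _ _], head=5, tail=5, size=0
write(76): buf=[_ _ _ _ _ 76], head=5, tail=0, size=1
read(): buf=[_ _ _ _ _ _], head=0, tail=0, size=0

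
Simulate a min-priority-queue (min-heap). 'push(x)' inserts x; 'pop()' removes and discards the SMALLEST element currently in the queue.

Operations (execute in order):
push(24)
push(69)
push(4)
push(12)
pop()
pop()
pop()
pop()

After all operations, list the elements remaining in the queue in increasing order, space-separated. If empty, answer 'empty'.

Answer: empty

Derivation:
push(24): heap contents = [24]
push(69): heap contents = [24, 69]
push(4): heap contents = [4, 24, 69]
push(12): heap contents = [4, 12, 24, 69]
pop() → 4: heap contents = [12, 24, 69]
pop() → 12: heap contents = [24, 69]
pop() → 24: heap contents = [69]
pop() → 69: heap contents = []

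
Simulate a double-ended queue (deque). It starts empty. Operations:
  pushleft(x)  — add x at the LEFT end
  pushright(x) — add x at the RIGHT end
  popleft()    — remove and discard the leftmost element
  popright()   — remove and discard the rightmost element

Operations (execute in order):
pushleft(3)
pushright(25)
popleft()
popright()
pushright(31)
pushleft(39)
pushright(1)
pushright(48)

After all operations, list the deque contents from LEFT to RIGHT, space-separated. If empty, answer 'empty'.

Answer: 39 31 1 48

Derivation:
pushleft(3): [3]
pushright(25): [3, 25]
popleft(): [25]
popright(): []
pushright(31): [31]
pushleft(39): [39, 31]
pushright(1): [39, 31, 1]
pushright(48): [39, 31, 1, 48]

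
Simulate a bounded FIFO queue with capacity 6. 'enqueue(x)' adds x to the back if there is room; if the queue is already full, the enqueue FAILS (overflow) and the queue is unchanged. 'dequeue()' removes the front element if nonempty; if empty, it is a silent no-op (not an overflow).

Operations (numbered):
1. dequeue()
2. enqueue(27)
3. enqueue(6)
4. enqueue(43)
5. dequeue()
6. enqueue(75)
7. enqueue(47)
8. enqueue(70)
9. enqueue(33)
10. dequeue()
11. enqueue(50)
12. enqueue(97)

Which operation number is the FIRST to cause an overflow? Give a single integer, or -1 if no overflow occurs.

Answer: 12

Derivation:
1. dequeue(): empty, no-op, size=0
2. enqueue(27): size=1
3. enqueue(6): size=2
4. enqueue(43): size=3
5. dequeue(): size=2
6. enqueue(75): size=3
7. enqueue(47): size=4
8. enqueue(70): size=5
9. enqueue(33): size=6
10. dequeue(): size=5
11. enqueue(50): size=6
12. enqueue(97): size=6=cap → OVERFLOW (fail)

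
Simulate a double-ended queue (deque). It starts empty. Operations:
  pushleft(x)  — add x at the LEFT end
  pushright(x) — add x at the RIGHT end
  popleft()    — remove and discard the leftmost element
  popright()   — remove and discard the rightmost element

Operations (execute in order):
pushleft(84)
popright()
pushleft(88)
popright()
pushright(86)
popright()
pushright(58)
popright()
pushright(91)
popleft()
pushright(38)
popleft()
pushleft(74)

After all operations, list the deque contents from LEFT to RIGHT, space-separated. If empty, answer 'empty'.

Answer: 74

Derivation:
pushleft(84): [84]
popright(): []
pushleft(88): [88]
popright(): []
pushright(86): [86]
popright(): []
pushright(58): [58]
popright(): []
pushright(91): [91]
popleft(): []
pushright(38): [38]
popleft(): []
pushleft(74): [74]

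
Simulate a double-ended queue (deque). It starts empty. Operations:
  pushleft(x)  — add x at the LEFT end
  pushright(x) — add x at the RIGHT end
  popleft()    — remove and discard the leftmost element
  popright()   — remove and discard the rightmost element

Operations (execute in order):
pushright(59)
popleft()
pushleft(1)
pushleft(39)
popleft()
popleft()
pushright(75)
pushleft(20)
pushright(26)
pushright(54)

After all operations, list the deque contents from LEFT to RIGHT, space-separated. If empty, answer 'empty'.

Answer: 20 75 26 54

Derivation:
pushright(59): [59]
popleft(): []
pushleft(1): [1]
pushleft(39): [39, 1]
popleft(): [1]
popleft(): []
pushright(75): [75]
pushleft(20): [20, 75]
pushright(26): [20, 75, 26]
pushright(54): [20, 75, 26, 54]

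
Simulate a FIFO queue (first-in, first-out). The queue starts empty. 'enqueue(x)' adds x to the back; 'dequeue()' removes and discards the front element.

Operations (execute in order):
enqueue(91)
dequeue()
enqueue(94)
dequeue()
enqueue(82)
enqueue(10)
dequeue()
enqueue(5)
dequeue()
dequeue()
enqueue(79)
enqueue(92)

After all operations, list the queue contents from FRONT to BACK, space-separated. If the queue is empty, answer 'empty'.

enqueue(91): [91]
dequeue(): []
enqueue(94): [94]
dequeue(): []
enqueue(82): [82]
enqueue(10): [82, 10]
dequeue(): [10]
enqueue(5): [10, 5]
dequeue(): [5]
dequeue(): []
enqueue(79): [79]
enqueue(92): [79, 92]

Answer: 79 92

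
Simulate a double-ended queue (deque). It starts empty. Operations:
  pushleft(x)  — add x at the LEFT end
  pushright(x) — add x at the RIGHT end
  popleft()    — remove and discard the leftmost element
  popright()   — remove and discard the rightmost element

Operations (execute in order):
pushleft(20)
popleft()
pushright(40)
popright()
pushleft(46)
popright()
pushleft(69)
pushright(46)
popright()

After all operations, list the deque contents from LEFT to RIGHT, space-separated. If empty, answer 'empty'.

pushleft(20): [20]
popleft(): []
pushright(40): [40]
popright(): []
pushleft(46): [46]
popright(): []
pushleft(69): [69]
pushright(46): [69, 46]
popright(): [69]

Answer: 69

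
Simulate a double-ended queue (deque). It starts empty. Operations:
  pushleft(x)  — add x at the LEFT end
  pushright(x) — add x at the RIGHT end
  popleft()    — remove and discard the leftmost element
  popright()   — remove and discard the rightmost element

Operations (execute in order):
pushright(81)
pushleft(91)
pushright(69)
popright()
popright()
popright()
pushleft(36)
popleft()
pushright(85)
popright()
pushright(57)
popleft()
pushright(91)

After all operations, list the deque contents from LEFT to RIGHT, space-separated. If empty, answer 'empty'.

pushright(81): [81]
pushleft(91): [91, 81]
pushright(69): [91, 81, 69]
popright(): [91, 81]
popright(): [91]
popright(): []
pushleft(36): [36]
popleft(): []
pushright(85): [85]
popright(): []
pushright(57): [57]
popleft(): []
pushright(91): [91]

Answer: 91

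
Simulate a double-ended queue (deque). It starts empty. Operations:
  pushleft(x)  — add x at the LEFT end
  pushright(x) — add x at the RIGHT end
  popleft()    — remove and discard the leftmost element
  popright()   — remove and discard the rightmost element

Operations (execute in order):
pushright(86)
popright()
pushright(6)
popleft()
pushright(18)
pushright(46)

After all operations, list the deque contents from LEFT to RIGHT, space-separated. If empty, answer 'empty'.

pushright(86): [86]
popright(): []
pushright(6): [6]
popleft(): []
pushright(18): [18]
pushright(46): [18, 46]

Answer: 18 46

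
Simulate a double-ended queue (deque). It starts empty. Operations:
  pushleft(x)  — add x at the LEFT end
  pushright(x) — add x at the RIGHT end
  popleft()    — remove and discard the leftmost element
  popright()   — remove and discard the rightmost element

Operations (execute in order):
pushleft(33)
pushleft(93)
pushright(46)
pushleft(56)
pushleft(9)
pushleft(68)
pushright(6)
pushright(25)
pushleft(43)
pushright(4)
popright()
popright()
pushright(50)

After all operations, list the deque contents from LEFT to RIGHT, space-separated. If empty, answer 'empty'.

pushleft(33): [33]
pushleft(93): [93, 33]
pushright(46): [93, 33, 46]
pushleft(56): [56, 93, 33, 46]
pushleft(9): [9, 56, 93, 33, 46]
pushleft(68): [68, 9, 56, 93, 33, 46]
pushright(6): [68, 9, 56, 93, 33, 46, 6]
pushright(25): [68, 9, 56, 93, 33, 46, 6, 25]
pushleft(43): [43, 68, 9, 56, 93, 33, 46, 6, 25]
pushright(4): [43, 68, 9, 56, 93, 33, 46, 6, 25, 4]
popright(): [43, 68, 9, 56, 93, 33, 46, 6, 25]
popright(): [43, 68, 9, 56, 93, 33, 46, 6]
pushright(50): [43, 68, 9, 56, 93, 33, 46, 6, 50]

Answer: 43 68 9 56 93 33 46 6 50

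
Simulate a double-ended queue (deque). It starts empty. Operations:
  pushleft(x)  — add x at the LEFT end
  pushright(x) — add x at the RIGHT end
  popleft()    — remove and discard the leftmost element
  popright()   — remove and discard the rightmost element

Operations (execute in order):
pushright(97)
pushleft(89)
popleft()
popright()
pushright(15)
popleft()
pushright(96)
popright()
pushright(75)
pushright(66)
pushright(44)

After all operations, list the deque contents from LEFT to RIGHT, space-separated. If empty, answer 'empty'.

pushright(97): [97]
pushleft(89): [89, 97]
popleft(): [97]
popright(): []
pushright(15): [15]
popleft(): []
pushright(96): [96]
popright(): []
pushright(75): [75]
pushright(66): [75, 66]
pushright(44): [75, 66, 44]

Answer: 75 66 44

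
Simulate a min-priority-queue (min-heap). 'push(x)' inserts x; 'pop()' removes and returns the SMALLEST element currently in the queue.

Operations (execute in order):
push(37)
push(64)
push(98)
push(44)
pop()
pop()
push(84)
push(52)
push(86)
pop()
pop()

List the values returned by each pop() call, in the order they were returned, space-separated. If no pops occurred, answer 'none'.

push(37): heap contents = [37]
push(64): heap contents = [37, 64]
push(98): heap contents = [37, 64, 98]
push(44): heap contents = [37, 44, 64, 98]
pop() → 37: heap contents = [44, 64, 98]
pop() → 44: heap contents = [64, 98]
push(84): heap contents = [64, 84, 98]
push(52): heap contents = [52, 64, 84, 98]
push(86): heap contents = [52, 64, 84, 86, 98]
pop() → 52: heap contents = [64, 84, 86, 98]
pop() → 64: heap contents = [84, 86, 98]

Answer: 37 44 52 64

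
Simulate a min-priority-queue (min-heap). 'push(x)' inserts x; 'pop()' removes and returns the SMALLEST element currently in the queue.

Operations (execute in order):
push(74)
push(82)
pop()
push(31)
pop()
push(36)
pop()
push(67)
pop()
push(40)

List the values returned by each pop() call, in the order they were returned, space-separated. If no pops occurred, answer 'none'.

Answer: 74 31 36 67

Derivation:
push(74): heap contents = [74]
push(82): heap contents = [74, 82]
pop() → 74: heap contents = [82]
push(31): heap contents = [31, 82]
pop() → 31: heap contents = [82]
push(36): heap contents = [36, 82]
pop() → 36: heap contents = [82]
push(67): heap contents = [67, 82]
pop() → 67: heap contents = [82]
push(40): heap contents = [40, 82]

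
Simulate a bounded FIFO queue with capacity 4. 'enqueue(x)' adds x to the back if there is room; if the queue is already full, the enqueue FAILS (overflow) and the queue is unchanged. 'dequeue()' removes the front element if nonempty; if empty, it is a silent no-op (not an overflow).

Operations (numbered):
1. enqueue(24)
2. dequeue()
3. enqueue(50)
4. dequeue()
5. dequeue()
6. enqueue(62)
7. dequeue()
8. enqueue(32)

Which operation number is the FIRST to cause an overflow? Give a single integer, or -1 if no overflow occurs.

1. enqueue(24): size=1
2. dequeue(): size=0
3. enqueue(50): size=1
4. dequeue(): size=0
5. dequeue(): empty, no-op, size=0
6. enqueue(62): size=1
7. dequeue(): size=0
8. enqueue(32): size=1

Answer: -1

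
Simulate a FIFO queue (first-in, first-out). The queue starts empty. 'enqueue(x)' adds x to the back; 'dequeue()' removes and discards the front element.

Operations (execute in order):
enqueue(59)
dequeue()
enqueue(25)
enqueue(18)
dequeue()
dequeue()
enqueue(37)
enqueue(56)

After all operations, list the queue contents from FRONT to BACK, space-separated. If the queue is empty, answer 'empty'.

Answer: 37 56

Derivation:
enqueue(59): [59]
dequeue(): []
enqueue(25): [25]
enqueue(18): [25, 18]
dequeue(): [18]
dequeue(): []
enqueue(37): [37]
enqueue(56): [37, 56]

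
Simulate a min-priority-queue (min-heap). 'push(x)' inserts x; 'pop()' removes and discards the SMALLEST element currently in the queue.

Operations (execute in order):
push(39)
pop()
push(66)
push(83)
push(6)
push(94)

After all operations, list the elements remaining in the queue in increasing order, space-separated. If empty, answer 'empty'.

Answer: 6 66 83 94

Derivation:
push(39): heap contents = [39]
pop() → 39: heap contents = []
push(66): heap contents = [66]
push(83): heap contents = [66, 83]
push(6): heap contents = [6, 66, 83]
push(94): heap contents = [6, 66, 83, 94]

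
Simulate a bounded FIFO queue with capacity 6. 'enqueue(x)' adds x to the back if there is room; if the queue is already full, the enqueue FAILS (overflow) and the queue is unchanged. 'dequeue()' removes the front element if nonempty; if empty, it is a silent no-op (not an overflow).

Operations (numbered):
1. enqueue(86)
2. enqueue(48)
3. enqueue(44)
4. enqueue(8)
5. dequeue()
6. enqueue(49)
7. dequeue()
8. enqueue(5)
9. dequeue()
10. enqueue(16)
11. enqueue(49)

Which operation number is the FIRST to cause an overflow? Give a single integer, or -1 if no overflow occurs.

1. enqueue(86): size=1
2. enqueue(48): size=2
3. enqueue(44): size=3
4. enqueue(8): size=4
5. dequeue(): size=3
6. enqueue(49): size=4
7. dequeue(): size=3
8. enqueue(5): size=4
9. dequeue(): size=3
10. enqueue(16): size=4
11. enqueue(49): size=5

Answer: -1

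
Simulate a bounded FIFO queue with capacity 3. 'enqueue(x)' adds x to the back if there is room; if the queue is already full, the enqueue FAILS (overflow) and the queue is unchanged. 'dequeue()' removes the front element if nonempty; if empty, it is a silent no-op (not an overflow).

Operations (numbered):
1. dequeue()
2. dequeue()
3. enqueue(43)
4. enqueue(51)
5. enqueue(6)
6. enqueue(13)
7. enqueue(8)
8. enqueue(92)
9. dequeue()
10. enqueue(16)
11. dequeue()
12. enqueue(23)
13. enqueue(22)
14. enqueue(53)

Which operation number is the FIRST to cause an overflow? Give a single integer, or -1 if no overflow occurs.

1. dequeue(): empty, no-op, size=0
2. dequeue(): empty, no-op, size=0
3. enqueue(43): size=1
4. enqueue(51): size=2
5. enqueue(6): size=3
6. enqueue(13): size=3=cap → OVERFLOW (fail)
7. enqueue(8): size=3=cap → OVERFLOW (fail)
8. enqueue(92): size=3=cap → OVERFLOW (fail)
9. dequeue(): size=2
10. enqueue(16): size=3
11. dequeue(): size=2
12. enqueue(23): size=3
13. enqueue(22): size=3=cap → OVERFLOW (fail)
14. enqueue(53): size=3=cap → OVERFLOW (fail)

Answer: 6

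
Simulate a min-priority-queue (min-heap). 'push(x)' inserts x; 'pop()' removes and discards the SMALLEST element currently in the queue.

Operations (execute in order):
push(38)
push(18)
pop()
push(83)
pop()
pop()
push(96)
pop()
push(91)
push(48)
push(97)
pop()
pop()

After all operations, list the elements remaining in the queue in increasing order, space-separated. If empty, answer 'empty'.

Answer: 97

Derivation:
push(38): heap contents = [38]
push(18): heap contents = [18, 38]
pop() → 18: heap contents = [38]
push(83): heap contents = [38, 83]
pop() → 38: heap contents = [83]
pop() → 83: heap contents = []
push(96): heap contents = [96]
pop() → 96: heap contents = []
push(91): heap contents = [91]
push(48): heap contents = [48, 91]
push(97): heap contents = [48, 91, 97]
pop() → 48: heap contents = [91, 97]
pop() → 91: heap contents = [97]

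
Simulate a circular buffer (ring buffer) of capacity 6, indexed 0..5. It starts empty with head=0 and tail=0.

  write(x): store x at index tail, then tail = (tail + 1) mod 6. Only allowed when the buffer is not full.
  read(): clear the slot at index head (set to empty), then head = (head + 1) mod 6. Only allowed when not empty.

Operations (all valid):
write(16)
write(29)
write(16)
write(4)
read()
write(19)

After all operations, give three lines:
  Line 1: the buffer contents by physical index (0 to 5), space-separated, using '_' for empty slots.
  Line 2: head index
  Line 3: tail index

write(16): buf=[16 _ _ _ _ _], head=0, tail=1, size=1
write(29): buf=[16 29 _ _ _ _], head=0, tail=2, size=2
write(16): buf=[16 29 16 _ _ _], head=0, tail=3, size=3
write(4): buf=[16 29 16 4 _ _], head=0, tail=4, size=4
read(): buf=[_ 29 16 4 _ _], head=1, tail=4, size=3
write(19): buf=[_ 29 16 4 19 _], head=1, tail=5, size=4

Answer: _ 29 16 4 19 _
1
5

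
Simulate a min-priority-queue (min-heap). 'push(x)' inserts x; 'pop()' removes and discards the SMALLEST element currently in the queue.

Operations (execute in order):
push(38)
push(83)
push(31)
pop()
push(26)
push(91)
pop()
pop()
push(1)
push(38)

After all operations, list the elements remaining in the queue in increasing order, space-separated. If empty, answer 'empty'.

Answer: 1 38 83 91

Derivation:
push(38): heap contents = [38]
push(83): heap contents = [38, 83]
push(31): heap contents = [31, 38, 83]
pop() → 31: heap contents = [38, 83]
push(26): heap contents = [26, 38, 83]
push(91): heap contents = [26, 38, 83, 91]
pop() → 26: heap contents = [38, 83, 91]
pop() → 38: heap contents = [83, 91]
push(1): heap contents = [1, 83, 91]
push(38): heap contents = [1, 38, 83, 91]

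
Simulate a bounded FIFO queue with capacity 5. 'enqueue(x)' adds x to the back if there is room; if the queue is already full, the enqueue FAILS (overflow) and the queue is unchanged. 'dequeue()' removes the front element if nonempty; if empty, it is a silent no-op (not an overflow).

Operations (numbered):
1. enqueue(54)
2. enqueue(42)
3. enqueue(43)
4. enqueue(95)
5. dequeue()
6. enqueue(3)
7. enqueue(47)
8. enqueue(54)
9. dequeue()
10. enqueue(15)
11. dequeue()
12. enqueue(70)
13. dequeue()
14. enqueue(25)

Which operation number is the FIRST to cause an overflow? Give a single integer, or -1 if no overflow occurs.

1. enqueue(54): size=1
2. enqueue(42): size=2
3. enqueue(43): size=3
4. enqueue(95): size=4
5. dequeue(): size=3
6. enqueue(3): size=4
7. enqueue(47): size=5
8. enqueue(54): size=5=cap → OVERFLOW (fail)
9. dequeue(): size=4
10. enqueue(15): size=5
11. dequeue(): size=4
12. enqueue(70): size=5
13. dequeue(): size=4
14. enqueue(25): size=5

Answer: 8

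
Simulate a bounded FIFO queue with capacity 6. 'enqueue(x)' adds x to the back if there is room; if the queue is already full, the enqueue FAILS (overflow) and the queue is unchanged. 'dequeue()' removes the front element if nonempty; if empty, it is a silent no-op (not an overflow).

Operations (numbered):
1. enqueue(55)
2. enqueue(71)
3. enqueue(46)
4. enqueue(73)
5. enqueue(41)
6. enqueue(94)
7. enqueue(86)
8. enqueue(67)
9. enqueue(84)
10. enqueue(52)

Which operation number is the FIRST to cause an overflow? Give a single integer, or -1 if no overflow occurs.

Answer: 7

Derivation:
1. enqueue(55): size=1
2. enqueue(71): size=2
3. enqueue(46): size=3
4. enqueue(73): size=4
5. enqueue(41): size=5
6. enqueue(94): size=6
7. enqueue(86): size=6=cap → OVERFLOW (fail)
8. enqueue(67): size=6=cap → OVERFLOW (fail)
9. enqueue(84): size=6=cap → OVERFLOW (fail)
10. enqueue(52): size=6=cap → OVERFLOW (fail)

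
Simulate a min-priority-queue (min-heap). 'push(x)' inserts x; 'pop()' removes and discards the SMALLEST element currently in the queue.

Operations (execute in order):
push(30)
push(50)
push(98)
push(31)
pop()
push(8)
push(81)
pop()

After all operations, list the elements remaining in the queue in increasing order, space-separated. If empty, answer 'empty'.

push(30): heap contents = [30]
push(50): heap contents = [30, 50]
push(98): heap contents = [30, 50, 98]
push(31): heap contents = [30, 31, 50, 98]
pop() → 30: heap contents = [31, 50, 98]
push(8): heap contents = [8, 31, 50, 98]
push(81): heap contents = [8, 31, 50, 81, 98]
pop() → 8: heap contents = [31, 50, 81, 98]

Answer: 31 50 81 98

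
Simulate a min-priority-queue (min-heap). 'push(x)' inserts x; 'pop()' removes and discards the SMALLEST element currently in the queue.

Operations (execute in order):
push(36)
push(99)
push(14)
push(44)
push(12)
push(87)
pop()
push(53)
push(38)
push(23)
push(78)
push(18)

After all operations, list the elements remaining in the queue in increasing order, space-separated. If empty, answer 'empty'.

Answer: 14 18 23 36 38 44 53 78 87 99

Derivation:
push(36): heap contents = [36]
push(99): heap contents = [36, 99]
push(14): heap contents = [14, 36, 99]
push(44): heap contents = [14, 36, 44, 99]
push(12): heap contents = [12, 14, 36, 44, 99]
push(87): heap contents = [12, 14, 36, 44, 87, 99]
pop() → 12: heap contents = [14, 36, 44, 87, 99]
push(53): heap contents = [14, 36, 44, 53, 87, 99]
push(38): heap contents = [14, 36, 38, 44, 53, 87, 99]
push(23): heap contents = [14, 23, 36, 38, 44, 53, 87, 99]
push(78): heap contents = [14, 23, 36, 38, 44, 53, 78, 87, 99]
push(18): heap contents = [14, 18, 23, 36, 38, 44, 53, 78, 87, 99]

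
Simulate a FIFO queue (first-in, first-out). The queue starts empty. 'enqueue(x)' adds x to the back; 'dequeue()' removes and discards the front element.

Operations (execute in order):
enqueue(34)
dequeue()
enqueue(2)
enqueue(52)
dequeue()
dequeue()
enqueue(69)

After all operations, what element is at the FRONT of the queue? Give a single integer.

enqueue(34): queue = [34]
dequeue(): queue = []
enqueue(2): queue = [2]
enqueue(52): queue = [2, 52]
dequeue(): queue = [52]
dequeue(): queue = []
enqueue(69): queue = [69]

Answer: 69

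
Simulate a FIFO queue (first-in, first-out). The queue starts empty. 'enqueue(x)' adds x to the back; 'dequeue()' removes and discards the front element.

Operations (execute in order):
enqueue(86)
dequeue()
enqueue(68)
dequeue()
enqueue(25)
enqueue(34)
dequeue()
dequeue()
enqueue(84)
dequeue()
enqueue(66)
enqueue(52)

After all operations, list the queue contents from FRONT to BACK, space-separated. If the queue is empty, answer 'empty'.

Answer: 66 52

Derivation:
enqueue(86): [86]
dequeue(): []
enqueue(68): [68]
dequeue(): []
enqueue(25): [25]
enqueue(34): [25, 34]
dequeue(): [34]
dequeue(): []
enqueue(84): [84]
dequeue(): []
enqueue(66): [66]
enqueue(52): [66, 52]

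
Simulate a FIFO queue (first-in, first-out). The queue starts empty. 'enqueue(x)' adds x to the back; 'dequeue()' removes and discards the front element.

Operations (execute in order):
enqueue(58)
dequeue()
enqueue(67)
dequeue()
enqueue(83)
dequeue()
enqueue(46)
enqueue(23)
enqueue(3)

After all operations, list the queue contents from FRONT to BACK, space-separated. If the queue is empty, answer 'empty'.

Answer: 46 23 3

Derivation:
enqueue(58): [58]
dequeue(): []
enqueue(67): [67]
dequeue(): []
enqueue(83): [83]
dequeue(): []
enqueue(46): [46]
enqueue(23): [46, 23]
enqueue(3): [46, 23, 3]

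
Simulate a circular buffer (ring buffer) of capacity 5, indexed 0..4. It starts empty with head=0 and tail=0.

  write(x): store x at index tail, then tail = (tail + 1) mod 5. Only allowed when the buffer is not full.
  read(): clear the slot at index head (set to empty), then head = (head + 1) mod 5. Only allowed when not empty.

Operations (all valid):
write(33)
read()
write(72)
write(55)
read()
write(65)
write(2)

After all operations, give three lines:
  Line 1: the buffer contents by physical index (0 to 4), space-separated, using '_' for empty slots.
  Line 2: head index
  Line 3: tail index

Answer: _ _ 55 65 2
2
0

Derivation:
write(33): buf=[33 _ _ _ _], head=0, tail=1, size=1
read(): buf=[_ _ _ _ _], head=1, tail=1, size=0
write(72): buf=[_ 72 _ _ _], head=1, tail=2, size=1
write(55): buf=[_ 72 55 _ _], head=1, tail=3, size=2
read(): buf=[_ _ 55 _ _], head=2, tail=3, size=1
write(65): buf=[_ _ 55 65 _], head=2, tail=4, size=2
write(2): buf=[_ _ 55 65 2], head=2, tail=0, size=3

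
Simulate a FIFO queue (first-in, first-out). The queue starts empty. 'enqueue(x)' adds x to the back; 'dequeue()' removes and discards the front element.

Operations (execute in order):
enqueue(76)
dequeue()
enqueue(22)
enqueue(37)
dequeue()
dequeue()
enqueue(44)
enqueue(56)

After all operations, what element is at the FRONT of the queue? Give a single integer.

enqueue(76): queue = [76]
dequeue(): queue = []
enqueue(22): queue = [22]
enqueue(37): queue = [22, 37]
dequeue(): queue = [37]
dequeue(): queue = []
enqueue(44): queue = [44]
enqueue(56): queue = [44, 56]

Answer: 44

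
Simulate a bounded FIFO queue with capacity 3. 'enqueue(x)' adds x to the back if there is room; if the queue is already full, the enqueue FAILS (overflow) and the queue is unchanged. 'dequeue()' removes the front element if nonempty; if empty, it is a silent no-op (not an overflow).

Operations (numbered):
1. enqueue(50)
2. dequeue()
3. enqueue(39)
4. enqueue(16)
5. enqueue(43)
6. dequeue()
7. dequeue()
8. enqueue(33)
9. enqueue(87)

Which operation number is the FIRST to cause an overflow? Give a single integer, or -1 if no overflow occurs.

Answer: -1

Derivation:
1. enqueue(50): size=1
2. dequeue(): size=0
3. enqueue(39): size=1
4. enqueue(16): size=2
5. enqueue(43): size=3
6. dequeue(): size=2
7. dequeue(): size=1
8. enqueue(33): size=2
9. enqueue(87): size=3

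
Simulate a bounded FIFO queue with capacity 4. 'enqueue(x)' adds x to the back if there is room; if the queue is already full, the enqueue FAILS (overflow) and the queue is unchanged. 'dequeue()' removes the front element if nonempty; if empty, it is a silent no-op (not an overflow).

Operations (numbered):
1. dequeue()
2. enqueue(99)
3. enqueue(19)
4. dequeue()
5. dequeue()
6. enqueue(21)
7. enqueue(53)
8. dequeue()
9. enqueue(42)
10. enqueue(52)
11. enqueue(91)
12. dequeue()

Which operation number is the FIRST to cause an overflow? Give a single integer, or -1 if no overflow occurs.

Answer: -1

Derivation:
1. dequeue(): empty, no-op, size=0
2. enqueue(99): size=1
3. enqueue(19): size=2
4. dequeue(): size=1
5. dequeue(): size=0
6. enqueue(21): size=1
7. enqueue(53): size=2
8. dequeue(): size=1
9. enqueue(42): size=2
10. enqueue(52): size=3
11. enqueue(91): size=4
12. dequeue(): size=3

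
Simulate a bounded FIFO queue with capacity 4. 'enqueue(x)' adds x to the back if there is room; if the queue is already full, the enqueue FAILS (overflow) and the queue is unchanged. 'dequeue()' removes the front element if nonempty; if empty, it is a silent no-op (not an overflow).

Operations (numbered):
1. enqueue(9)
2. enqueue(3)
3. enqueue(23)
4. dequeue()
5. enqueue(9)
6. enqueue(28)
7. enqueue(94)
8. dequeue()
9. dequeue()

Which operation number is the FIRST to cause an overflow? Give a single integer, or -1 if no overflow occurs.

Answer: 7

Derivation:
1. enqueue(9): size=1
2. enqueue(3): size=2
3. enqueue(23): size=3
4. dequeue(): size=2
5. enqueue(9): size=3
6. enqueue(28): size=4
7. enqueue(94): size=4=cap → OVERFLOW (fail)
8. dequeue(): size=3
9. dequeue(): size=2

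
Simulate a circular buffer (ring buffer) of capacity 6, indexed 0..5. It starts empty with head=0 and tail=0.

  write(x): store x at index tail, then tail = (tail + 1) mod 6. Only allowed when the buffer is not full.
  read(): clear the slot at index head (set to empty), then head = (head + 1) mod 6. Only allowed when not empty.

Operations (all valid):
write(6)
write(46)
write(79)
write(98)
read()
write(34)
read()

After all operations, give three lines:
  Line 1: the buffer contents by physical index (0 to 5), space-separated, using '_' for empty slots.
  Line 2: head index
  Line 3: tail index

Answer: _ _ 79 98 34 _
2
5

Derivation:
write(6): buf=[6 _ _ _ _ _], head=0, tail=1, size=1
write(46): buf=[6 46 _ _ _ _], head=0, tail=2, size=2
write(79): buf=[6 46 79 _ _ _], head=0, tail=3, size=3
write(98): buf=[6 46 79 98 _ _], head=0, tail=4, size=4
read(): buf=[_ 46 79 98 _ _], head=1, tail=4, size=3
write(34): buf=[_ 46 79 98 34 _], head=1, tail=5, size=4
read(): buf=[_ _ 79 98 34 _], head=2, tail=5, size=3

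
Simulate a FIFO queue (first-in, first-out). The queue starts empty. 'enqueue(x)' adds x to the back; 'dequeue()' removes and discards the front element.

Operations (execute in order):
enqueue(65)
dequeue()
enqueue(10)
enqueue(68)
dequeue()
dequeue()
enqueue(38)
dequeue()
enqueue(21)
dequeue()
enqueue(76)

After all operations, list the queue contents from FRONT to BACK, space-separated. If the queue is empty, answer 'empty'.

Answer: 76

Derivation:
enqueue(65): [65]
dequeue(): []
enqueue(10): [10]
enqueue(68): [10, 68]
dequeue(): [68]
dequeue(): []
enqueue(38): [38]
dequeue(): []
enqueue(21): [21]
dequeue(): []
enqueue(76): [76]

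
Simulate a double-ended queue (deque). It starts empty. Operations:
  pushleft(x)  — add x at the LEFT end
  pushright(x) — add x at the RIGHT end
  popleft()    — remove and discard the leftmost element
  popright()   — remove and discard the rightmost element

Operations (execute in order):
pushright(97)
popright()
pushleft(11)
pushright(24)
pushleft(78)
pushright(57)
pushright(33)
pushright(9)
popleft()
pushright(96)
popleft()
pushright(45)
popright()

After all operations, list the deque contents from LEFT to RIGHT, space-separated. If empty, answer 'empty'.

pushright(97): [97]
popright(): []
pushleft(11): [11]
pushright(24): [11, 24]
pushleft(78): [78, 11, 24]
pushright(57): [78, 11, 24, 57]
pushright(33): [78, 11, 24, 57, 33]
pushright(9): [78, 11, 24, 57, 33, 9]
popleft(): [11, 24, 57, 33, 9]
pushright(96): [11, 24, 57, 33, 9, 96]
popleft(): [24, 57, 33, 9, 96]
pushright(45): [24, 57, 33, 9, 96, 45]
popright(): [24, 57, 33, 9, 96]

Answer: 24 57 33 9 96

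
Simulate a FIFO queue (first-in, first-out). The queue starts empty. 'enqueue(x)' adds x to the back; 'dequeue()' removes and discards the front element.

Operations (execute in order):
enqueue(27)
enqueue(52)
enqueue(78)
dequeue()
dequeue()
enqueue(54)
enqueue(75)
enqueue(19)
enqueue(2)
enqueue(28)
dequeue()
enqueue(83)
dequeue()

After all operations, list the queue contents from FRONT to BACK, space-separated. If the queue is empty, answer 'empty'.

Answer: 75 19 2 28 83

Derivation:
enqueue(27): [27]
enqueue(52): [27, 52]
enqueue(78): [27, 52, 78]
dequeue(): [52, 78]
dequeue(): [78]
enqueue(54): [78, 54]
enqueue(75): [78, 54, 75]
enqueue(19): [78, 54, 75, 19]
enqueue(2): [78, 54, 75, 19, 2]
enqueue(28): [78, 54, 75, 19, 2, 28]
dequeue(): [54, 75, 19, 2, 28]
enqueue(83): [54, 75, 19, 2, 28, 83]
dequeue(): [75, 19, 2, 28, 83]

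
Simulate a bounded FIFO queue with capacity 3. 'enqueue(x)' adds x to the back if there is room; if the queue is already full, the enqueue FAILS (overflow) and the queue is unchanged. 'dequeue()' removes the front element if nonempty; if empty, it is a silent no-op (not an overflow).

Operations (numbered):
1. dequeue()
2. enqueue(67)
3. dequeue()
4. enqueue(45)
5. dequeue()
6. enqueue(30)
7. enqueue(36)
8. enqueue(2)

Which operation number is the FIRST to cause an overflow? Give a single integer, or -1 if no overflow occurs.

1. dequeue(): empty, no-op, size=0
2. enqueue(67): size=1
3. dequeue(): size=0
4. enqueue(45): size=1
5. dequeue(): size=0
6. enqueue(30): size=1
7. enqueue(36): size=2
8. enqueue(2): size=3

Answer: -1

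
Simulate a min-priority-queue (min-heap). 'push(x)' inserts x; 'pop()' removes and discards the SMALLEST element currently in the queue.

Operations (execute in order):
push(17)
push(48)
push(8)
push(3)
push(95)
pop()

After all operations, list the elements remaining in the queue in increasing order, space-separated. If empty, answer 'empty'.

push(17): heap contents = [17]
push(48): heap contents = [17, 48]
push(8): heap contents = [8, 17, 48]
push(3): heap contents = [3, 8, 17, 48]
push(95): heap contents = [3, 8, 17, 48, 95]
pop() → 3: heap contents = [8, 17, 48, 95]

Answer: 8 17 48 95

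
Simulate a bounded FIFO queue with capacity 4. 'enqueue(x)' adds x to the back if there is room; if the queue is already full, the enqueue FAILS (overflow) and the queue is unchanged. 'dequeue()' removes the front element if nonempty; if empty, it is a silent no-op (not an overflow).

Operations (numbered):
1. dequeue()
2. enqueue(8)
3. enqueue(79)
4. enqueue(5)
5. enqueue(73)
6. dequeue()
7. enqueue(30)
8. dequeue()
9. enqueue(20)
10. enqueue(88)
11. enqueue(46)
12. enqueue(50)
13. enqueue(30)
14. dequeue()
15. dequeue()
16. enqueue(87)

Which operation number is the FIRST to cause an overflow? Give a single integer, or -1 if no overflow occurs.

Answer: 10

Derivation:
1. dequeue(): empty, no-op, size=0
2. enqueue(8): size=1
3. enqueue(79): size=2
4. enqueue(5): size=3
5. enqueue(73): size=4
6. dequeue(): size=3
7. enqueue(30): size=4
8. dequeue(): size=3
9. enqueue(20): size=4
10. enqueue(88): size=4=cap → OVERFLOW (fail)
11. enqueue(46): size=4=cap → OVERFLOW (fail)
12. enqueue(50): size=4=cap → OVERFLOW (fail)
13. enqueue(30): size=4=cap → OVERFLOW (fail)
14. dequeue(): size=3
15. dequeue(): size=2
16. enqueue(87): size=3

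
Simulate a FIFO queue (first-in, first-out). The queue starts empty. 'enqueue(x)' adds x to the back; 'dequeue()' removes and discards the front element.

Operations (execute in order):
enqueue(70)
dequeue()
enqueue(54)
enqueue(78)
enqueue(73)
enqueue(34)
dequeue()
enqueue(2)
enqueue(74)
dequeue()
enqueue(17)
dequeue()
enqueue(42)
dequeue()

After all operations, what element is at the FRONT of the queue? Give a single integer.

Answer: 2

Derivation:
enqueue(70): queue = [70]
dequeue(): queue = []
enqueue(54): queue = [54]
enqueue(78): queue = [54, 78]
enqueue(73): queue = [54, 78, 73]
enqueue(34): queue = [54, 78, 73, 34]
dequeue(): queue = [78, 73, 34]
enqueue(2): queue = [78, 73, 34, 2]
enqueue(74): queue = [78, 73, 34, 2, 74]
dequeue(): queue = [73, 34, 2, 74]
enqueue(17): queue = [73, 34, 2, 74, 17]
dequeue(): queue = [34, 2, 74, 17]
enqueue(42): queue = [34, 2, 74, 17, 42]
dequeue(): queue = [2, 74, 17, 42]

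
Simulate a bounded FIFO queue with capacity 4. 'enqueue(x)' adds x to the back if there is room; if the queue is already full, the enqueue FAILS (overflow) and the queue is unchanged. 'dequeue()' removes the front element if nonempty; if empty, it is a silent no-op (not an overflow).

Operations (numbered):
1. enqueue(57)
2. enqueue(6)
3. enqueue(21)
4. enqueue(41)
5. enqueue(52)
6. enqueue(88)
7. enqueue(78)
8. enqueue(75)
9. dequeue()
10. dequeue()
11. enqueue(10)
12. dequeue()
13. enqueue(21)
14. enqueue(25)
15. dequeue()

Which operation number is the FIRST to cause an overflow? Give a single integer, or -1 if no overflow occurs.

Answer: 5

Derivation:
1. enqueue(57): size=1
2. enqueue(6): size=2
3. enqueue(21): size=3
4. enqueue(41): size=4
5. enqueue(52): size=4=cap → OVERFLOW (fail)
6. enqueue(88): size=4=cap → OVERFLOW (fail)
7. enqueue(78): size=4=cap → OVERFLOW (fail)
8. enqueue(75): size=4=cap → OVERFLOW (fail)
9. dequeue(): size=3
10. dequeue(): size=2
11. enqueue(10): size=3
12. dequeue(): size=2
13. enqueue(21): size=3
14. enqueue(25): size=4
15. dequeue(): size=3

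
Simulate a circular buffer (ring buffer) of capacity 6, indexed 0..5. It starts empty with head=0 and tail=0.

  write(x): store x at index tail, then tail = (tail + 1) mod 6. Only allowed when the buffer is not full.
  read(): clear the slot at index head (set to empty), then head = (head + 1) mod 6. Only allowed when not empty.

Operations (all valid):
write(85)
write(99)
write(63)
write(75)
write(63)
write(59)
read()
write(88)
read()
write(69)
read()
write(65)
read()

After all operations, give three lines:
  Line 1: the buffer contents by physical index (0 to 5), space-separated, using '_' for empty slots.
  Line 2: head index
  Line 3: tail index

Answer: 88 69 65 _ 63 59
4
3

Derivation:
write(85): buf=[85 _ _ _ _ _], head=0, tail=1, size=1
write(99): buf=[85 99 _ _ _ _], head=0, tail=2, size=2
write(63): buf=[85 99 63 _ _ _], head=0, tail=3, size=3
write(75): buf=[85 99 63 75 _ _], head=0, tail=4, size=4
write(63): buf=[85 99 63 75 63 _], head=0, tail=5, size=5
write(59): buf=[85 99 63 75 63 59], head=0, tail=0, size=6
read(): buf=[_ 99 63 75 63 59], head=1, tail=0, size=5
write(88): buf=[88 99 63 75 63 59], head=1, tail=1, size=6
read(): buf=[88 _ 63 75 63 59], head=2, tail=1, size=5
write(69): buf=[88 69 63 75 63 59], head=2, tail=2, size=6
read(): buf=[88 69 _ 75 63 59], head=3, tail=2, size=5
write(65): buf=[88 69 65 75 63 59], head=3, tail=3, size=6
read(): buf=[88 69 65 _ 63 59], head=4, tail=3, size=5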